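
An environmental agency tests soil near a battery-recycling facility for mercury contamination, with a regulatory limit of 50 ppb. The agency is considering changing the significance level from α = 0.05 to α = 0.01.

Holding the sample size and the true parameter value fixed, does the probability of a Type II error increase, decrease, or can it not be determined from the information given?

Tightening α shrinks the rejection region. When Ha holds, fewer sample outcomes clear the stricter threshold, so more fall in the acceptance region.

It increases.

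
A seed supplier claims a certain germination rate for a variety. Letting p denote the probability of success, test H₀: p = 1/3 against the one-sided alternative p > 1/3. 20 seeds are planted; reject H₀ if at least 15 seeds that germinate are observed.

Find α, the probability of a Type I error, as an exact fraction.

α = P(reject H₀ | H₀ true) = P(X ≥ 15 | p = 1/3), with X ~ Binomial(20, 1/3).
P(X ≥ 15) = Σ_{j=15}^{20} C(20,j)·(1/3)^j·(2/3)^{20-j} = 64841/387420489.

64841/387420489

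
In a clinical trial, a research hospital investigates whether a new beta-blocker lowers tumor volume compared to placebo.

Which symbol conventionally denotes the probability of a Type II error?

β

P(Type II error) = P(fail to reject H₀ | H₀ false) = β.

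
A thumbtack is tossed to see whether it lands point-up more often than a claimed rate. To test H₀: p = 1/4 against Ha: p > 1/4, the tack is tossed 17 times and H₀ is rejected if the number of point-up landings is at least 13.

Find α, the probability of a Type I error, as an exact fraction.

α = P(reject H₀ | H₀ true) = P(Y ≥ 13 | p = 1/4), with Y ~ Binomial(17, 1/4).
P(Y ≥ 13) = Σ_{j=13}^{17} C(17,j)·(1/4)^j·(3/4)^{17-j} = 3319/268435456.

3319/268435456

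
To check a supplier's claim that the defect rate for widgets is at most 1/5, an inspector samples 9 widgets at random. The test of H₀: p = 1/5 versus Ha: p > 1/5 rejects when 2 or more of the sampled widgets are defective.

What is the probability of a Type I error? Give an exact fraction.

1101157/1953125

α = P(reject H₀ | H₀ true) = P(X ≥ 2 | p = 1/5), X ~ Binomial(9, 1/5).
α = 1 − P(X ≤ 1) = 1 − 851968/1953125 = 1101157/1953125.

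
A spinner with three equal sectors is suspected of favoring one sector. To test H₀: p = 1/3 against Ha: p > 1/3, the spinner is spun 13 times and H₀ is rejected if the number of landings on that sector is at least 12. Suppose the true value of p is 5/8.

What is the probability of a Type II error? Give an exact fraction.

134753406597/137438953472

Under the alternative p = 5/8, K ~ Binomial(13, 5/8); β is the probability the test does not reject, P(K < 12).
Equivalently, β = 1 − P(K ≥ 12) = 134753406597/137438953472.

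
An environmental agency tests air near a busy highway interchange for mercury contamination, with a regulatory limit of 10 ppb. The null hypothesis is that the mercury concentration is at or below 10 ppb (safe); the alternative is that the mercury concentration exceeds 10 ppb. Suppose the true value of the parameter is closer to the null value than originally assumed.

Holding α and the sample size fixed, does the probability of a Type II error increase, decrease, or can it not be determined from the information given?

When the true parameter is near the null value, the test has a harder time distinguishing Ha from H₀.

It increases.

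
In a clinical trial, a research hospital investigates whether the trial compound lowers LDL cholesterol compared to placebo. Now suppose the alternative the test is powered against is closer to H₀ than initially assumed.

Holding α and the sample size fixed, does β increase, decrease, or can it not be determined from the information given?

It increases.

When the true parameter is near the null value, the test has a harder time distinguishing Ha from H₀.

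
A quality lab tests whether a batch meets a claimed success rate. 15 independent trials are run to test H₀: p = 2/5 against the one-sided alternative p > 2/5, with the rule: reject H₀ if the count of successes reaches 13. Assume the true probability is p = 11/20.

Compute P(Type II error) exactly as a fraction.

β = P(fail to reject H₀ | Ha true) = P(K ≤ 12 | p = 11/20), K ~ Binomial(15, 11/20).
Adding the binomial probabilities P(K=0)+…+P(K=12) at p = 11/20 gives 32418940857512713659/32768000000000000000.

32418940857512713659/32768000000000000000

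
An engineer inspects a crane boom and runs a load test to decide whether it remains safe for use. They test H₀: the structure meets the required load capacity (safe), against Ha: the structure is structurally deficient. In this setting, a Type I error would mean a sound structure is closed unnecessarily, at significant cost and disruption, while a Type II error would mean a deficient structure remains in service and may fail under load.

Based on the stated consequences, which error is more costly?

The Type II consequence (a deficient structure remains in service and may fail under load) is more severe than the Type I consequence (a sound structure is closed unnecessarily, at significant cost and disruption).

Type II error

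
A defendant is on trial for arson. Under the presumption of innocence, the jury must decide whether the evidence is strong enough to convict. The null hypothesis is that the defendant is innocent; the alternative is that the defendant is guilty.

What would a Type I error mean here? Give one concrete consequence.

A Type I error is rejecting H₀ when H₀ is true.
Here that means convicting the defendant when actually the defendant is innocent.

A Type I error would mean concluding that the defendant is guilty when in fact the defendant is innocent. Consequence: an innocent person is convicted and punished.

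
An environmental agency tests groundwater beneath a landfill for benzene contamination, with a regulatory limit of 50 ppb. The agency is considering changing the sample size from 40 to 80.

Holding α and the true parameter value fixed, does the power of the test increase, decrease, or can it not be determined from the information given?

A larger sample reduces the standard error, pulling the sampling distribution under Ha further from the non-rejection region.
Since power = 1 − β and β decreases, power increases.

It increases.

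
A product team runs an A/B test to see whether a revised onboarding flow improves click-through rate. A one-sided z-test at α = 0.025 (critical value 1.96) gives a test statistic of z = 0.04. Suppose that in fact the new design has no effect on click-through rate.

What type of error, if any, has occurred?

No error — this is a correct decision.

The conventional null hypothesis is that the new design has no effect on click-through rate.
Since z = 0.04 ≤ z* = 1.96, H₀ is not rejected.
H₀ is true (actually the new design has no effect on click-through rate).
The decision matches the true state — no error.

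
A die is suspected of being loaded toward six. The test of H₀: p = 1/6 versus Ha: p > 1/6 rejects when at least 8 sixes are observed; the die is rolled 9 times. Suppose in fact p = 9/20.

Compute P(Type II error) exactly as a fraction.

126837738533/128000000000

β = P(fail to reject H₀ | Ha true) = P(Y ≤ 7 | p = 9/20), Y ~ Binomial(9, 9/20).
Summing C(9,j)·(9/20)^j·(11/20)^{9-j} for j = 0..7 gives 126837738533/128000000000.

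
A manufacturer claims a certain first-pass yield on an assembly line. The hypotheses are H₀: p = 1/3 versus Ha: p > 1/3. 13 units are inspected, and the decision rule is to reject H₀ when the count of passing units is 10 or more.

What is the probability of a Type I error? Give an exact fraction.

Under H₀, K ~ Binomial(13, 1/3), and α = P(K ≥ 10).
Summing C(13,j)(1/3)^j(2/3)^{13−j} for j = 10,…,13 gives 2627/1594323.

2627/1594323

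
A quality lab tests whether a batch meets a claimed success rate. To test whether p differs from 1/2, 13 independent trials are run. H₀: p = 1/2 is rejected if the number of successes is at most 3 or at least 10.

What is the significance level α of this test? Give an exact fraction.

189/2048

Under H₀, Y ~ Binomial(13, 1/2); α is the probability of landing in either tail, P(Y ≤ 3) + P(Y ≥ 10).
The two tails are symmetric, so α = 2·(1 + 13 + 78 + 286)/2^13 = 756/8192 = 189/2048.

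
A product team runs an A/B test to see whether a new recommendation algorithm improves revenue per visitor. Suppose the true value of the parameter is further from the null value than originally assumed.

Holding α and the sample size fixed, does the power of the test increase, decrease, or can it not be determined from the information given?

It increases.

The further the true parameter sits from the null value, the more of the Ha sampling distribution falls in the rejection region.
Since power = 1 − β and β decreases, power increases.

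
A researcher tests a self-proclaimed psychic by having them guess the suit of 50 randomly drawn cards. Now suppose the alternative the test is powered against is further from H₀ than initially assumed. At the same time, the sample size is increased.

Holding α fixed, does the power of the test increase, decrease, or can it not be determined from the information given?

It increases.

The further the true parameter sits from the null value, the more of the Ha sampling distribution falls in the rejection region. More data shrinks sampling variability; the test statistic under Ha concentrates further from the null value, making rejection more likely. Both changes push β in the same direction.
Since power = 1 − β and β decreases, power increases.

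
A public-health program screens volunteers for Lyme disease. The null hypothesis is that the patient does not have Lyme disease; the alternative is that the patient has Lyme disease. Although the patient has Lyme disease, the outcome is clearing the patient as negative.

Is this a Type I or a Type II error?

'Clearing the patient as negative' corresponds to failing to reject H₀.
H₀ was not rejected but H₀ is false — a Type II error (false negative).

Type II error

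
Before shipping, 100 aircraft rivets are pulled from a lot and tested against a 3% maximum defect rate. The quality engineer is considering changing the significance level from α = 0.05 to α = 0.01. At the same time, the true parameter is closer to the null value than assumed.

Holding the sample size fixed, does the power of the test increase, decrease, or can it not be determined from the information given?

A smaller α moves the rejection region further into the tail. With the alternative true, more outcomes now fall outside the rejection region, so failing to reject becomes more likely. A smaller true effect puts the Ha sampling distribution closer to H₀, so more of it falls in the non-rejection region. Both changes push β in the same direction.
Since power = 1 − β and β increases, power decreases.

It decreases.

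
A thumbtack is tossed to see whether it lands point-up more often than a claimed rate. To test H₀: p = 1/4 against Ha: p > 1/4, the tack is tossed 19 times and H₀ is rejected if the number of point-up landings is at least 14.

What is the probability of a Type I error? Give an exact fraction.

Under H₀, S ~ Binomial(19, 1/4), and α = P(S ≥ 14).
Adding the binomial terms for j = 14 through 19 with p = 1/4 yields 395915/34359738368.

395915/34359738368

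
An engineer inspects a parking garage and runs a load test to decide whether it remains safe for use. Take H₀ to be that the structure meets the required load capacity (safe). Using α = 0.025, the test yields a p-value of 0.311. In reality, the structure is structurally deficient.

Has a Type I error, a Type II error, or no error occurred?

Type II error

Since p = 0.311 ≥ α = 0.025, H₀ is not rejected.
H₀ is false (actually the structure is structurally deficient).
Failing to reject a false H₀ is a Type II error.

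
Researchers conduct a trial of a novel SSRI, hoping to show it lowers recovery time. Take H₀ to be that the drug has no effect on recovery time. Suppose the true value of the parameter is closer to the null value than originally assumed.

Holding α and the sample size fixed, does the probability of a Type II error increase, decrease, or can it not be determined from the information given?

A smaller true effect puts the Ha sampling distribution closer to H₀, so more of it falls in the non-rejection region.

It increases.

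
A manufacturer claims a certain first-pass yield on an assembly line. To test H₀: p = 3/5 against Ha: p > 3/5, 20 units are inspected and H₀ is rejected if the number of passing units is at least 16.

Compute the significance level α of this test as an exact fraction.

4859156913201/95367431640625

Under H₀, Y ~ Binomial(20, 3/5), and α = P(Y ≥ 16).
P(Y ≥ 16) = Σ_{j=16}^{20} C(20,j)·(3/5)^j·(2/5)^{20-j} = 4859156913201/95367431640625.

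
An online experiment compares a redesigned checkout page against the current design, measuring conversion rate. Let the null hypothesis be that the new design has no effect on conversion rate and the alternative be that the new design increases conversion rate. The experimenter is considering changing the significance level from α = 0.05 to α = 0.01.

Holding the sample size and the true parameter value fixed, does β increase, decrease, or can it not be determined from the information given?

A smaller α moves the rejection region further into the tail. With the alternative true, more outcomes now fall outside the rejection region, so failing to reject becomes more likely.

It increases.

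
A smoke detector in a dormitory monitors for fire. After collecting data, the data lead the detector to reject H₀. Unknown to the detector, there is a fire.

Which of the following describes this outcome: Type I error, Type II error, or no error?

The conventional null hypothesis here is that there is no fire.
The test rejected a false H₀ — the decision matches the true state.

No error — this is a correct decision.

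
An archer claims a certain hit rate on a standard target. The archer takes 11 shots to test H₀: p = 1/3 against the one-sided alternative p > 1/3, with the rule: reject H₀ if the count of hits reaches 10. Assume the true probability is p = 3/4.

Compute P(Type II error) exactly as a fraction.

Under the alternative p = 3/4, Y ~ Binomial(11, 3/4); β is the probability the test does not reject, P(Y < 10).
Summing C(11,j)·(3/4)^j·(1/4)^{11-j} for j = 0..9 gives 1683809/2097152.

1683809/2097152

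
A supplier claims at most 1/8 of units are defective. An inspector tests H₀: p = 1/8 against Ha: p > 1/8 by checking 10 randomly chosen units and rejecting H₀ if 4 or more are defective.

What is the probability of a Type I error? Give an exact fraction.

7372325/268435456

The significance level is the probability, assuming p = 1/8, of seeing 4 or more defectives in 10 draws.
Computing the lower-tail complement: 1 − 261063131/268435456 = 7372325/268435456.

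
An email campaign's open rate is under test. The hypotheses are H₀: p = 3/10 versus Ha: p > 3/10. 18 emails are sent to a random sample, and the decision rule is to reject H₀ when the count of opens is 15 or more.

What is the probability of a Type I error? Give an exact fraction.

217773361539/50000000000000000

The Type I error probability is α = P(K ≥ 15) computed under H₀, where K ~ Binomial(18, 3/10).
Adding the binomial terms for j = 15 through 18 with p = 3/10 yields 217773361539/50000000000000000.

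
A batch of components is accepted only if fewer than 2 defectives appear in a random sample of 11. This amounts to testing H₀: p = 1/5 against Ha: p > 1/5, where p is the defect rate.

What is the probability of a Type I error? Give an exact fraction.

6619897/9765625

α = P(reject H₀ | H₀ true) = P(S ≥ 2 | p = 1/5), S ~ Binomial(11, 1/5).
α = 1 − P(S ≤ 1) = 1 − 3145728/9765625 = 6619897/9765625.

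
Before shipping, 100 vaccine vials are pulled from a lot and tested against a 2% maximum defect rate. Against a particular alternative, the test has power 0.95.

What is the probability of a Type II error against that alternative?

Power = 1 − β, so β = 1 − 0.95 = 0.05.

0.05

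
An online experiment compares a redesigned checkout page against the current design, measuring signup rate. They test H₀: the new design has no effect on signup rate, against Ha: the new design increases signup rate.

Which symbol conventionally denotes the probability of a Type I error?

P(Type I error) = P(reject H₀ | H₀ true) = α, the significance level.

α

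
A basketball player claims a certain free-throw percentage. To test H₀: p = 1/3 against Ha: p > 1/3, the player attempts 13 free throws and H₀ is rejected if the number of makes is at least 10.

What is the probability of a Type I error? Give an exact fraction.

α = P(reject H₀ | H₀ true) = P(K ≥ 10 | p = 1/3), with K ~ Binomial(13, 1/3).
Summing C(13,j)(1/3)^j(2/3)^{13−j} for j = 10,…,13 gives 2627/1594323.

2627/1594323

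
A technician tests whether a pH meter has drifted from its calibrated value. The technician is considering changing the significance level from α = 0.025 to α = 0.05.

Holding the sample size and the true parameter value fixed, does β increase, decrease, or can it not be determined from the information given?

It decreases.

A larger α widens the rejection region, so when the alternative is true more outcomes lead to rejection — failing to reject becomes less likely.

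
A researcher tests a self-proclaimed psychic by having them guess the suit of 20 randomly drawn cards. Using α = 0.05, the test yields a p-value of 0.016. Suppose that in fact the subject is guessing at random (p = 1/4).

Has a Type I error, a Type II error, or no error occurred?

Type I error

The conventional null hypothesis is that the subject is guessing at random (p = 1/4).
Since p = 0.016 < α = 0.05, H₀ is rejected.
H₀ is true (actually the subject is guessing at random (p = 1/4)).
Rejecting a true H₀ is a Type I error.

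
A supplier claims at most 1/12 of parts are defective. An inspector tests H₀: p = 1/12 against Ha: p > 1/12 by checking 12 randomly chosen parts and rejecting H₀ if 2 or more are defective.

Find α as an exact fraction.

α = P(reject H₀ | H₀ true) = P(X ≥ 2 | p = 1/12), X ~ Binomial(12, 1/12).
Computing the lower-tail complement: 1 − 6562168424053/8916100448256 = 2353932024203/8916100448256.

2353932024203/8916100448256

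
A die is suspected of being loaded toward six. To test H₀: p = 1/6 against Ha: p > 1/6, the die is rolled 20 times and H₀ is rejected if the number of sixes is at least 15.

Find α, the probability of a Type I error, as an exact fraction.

1434041/101559956668416

Under H₀, Y ~ Binomial(20, 1/6), and α = P(Y ≥ 15).
P(Y ≥ 15) = Σ_{j=15}^{20} C(20,j)·(1/6)^j·(5/6)^{20-j} = 1434041/101559956668416.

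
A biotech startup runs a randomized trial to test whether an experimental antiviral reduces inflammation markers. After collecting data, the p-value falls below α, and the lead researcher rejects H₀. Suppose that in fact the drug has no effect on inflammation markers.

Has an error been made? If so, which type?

The conventional null hypothesis here is that the drug has no effect on inflammation markers.
H₀ was rejected, but H₀ is actually true.
Rejecting a true null hypothesis is a Type I error (false positive).

Type I error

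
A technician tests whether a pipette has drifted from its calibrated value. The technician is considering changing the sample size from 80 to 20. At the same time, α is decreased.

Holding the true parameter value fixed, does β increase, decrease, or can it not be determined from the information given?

It increases.

A smaller sample increases the standard error, so the sampling distributions under H₀ and Ha overlap more. Tightening α shrinks the rejection region. When Ha holds, fewer sample outcomes clear the stricter threshold, so more fall in the acceptance region. Both changes push β in the same direction.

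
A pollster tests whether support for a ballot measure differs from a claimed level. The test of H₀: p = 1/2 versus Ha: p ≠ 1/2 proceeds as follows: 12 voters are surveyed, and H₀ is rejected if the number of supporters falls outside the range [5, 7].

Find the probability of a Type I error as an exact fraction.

397/1024

α = P(S ≤ 4 or S ≥ 8 | p = 1/2), S ~ Binomial(12, 1/2).
Each tail has probability (1 + 12 + 66 + 220 + 495)/4096; doubling gives α = 1588/4096 = 397/1024.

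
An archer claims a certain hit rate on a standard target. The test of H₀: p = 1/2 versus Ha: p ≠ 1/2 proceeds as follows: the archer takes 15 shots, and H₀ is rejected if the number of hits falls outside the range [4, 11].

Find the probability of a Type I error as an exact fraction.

Under H₀, X ~ Binomial(15, 1/2); α is the probability of landing in either tail, P(X ≤ 3) + P(X ≥ 12).
Each tail has probability (1 + 15 + 105 + 455)/32768; doubling gives α = 1152/32768 = 9/256.

9/256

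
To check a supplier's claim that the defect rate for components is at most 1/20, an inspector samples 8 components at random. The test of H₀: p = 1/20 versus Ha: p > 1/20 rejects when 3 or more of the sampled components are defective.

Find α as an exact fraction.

Under H₀, X ~ Binomial(8, 1/20); the Type I error rate is P(X ≥ 3).
Via the complement, α = 1 − Σ_{j=0}^{2} C(8,j)(1/20)^j(19/20)^{8-j} = 148178379/25600000000.

148178379/25600000000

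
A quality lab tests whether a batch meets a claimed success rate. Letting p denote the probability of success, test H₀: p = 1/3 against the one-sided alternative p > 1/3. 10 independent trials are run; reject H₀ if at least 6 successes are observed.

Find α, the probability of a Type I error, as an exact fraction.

1507/19683

Under H₀, X ~ Binomial(10, 1/3), and α = P(X ≥ 6).
Adding the binomial terms for j = 6 through 10 with p = 1/3 yields 1507/19683.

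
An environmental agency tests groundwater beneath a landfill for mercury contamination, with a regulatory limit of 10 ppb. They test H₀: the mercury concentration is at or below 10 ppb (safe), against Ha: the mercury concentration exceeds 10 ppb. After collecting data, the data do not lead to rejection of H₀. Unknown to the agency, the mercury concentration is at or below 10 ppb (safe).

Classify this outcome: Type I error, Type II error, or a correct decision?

Neither — the decision is correct.

The test retained a true H₀ — the decision matches the true state.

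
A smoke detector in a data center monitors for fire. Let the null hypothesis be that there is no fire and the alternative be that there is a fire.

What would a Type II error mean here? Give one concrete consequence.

A Type II error would mean concluding that there is no fire (or at least failing to establish that there is a fire) when in fact there is a fire. Consequence: a real fire goes undetected.

A Type II error is failing to reject H₀ when H₀ is false.
Here that means remaining silent when actually there is a fire.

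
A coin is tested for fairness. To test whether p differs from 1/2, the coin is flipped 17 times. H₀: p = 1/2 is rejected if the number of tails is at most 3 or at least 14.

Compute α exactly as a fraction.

The significance level is the null-hypothesis probability of the rejection region {≤3} ∪ {≥14}.
The two tails are symmetric, so α = 2·(1 + 17 + 136 + 680)/2^17 = 1668/131072 = 417/32768.

417/32768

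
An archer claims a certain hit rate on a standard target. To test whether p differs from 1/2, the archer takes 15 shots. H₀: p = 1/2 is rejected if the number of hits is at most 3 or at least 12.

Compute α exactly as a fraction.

9/256

Under H₀, Y ~ Binomial(15, 1/2); α is the probability of landing in either tail, P(Y ≤ 3) + P(Y ≥ 12).
The two tails are symmetric, so α = 2·(1 + 15 + 105 + 455)/2^15 = 1152/32768 = 9/256.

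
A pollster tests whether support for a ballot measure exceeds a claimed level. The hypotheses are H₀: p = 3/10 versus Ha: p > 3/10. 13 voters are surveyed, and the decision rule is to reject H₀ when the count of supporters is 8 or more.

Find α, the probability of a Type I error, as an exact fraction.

45557031771/2500000000000

The Type I error probability is α = P(Y ≥ 8) computed under H₀, where Y ~ Binomial(13, 3/10).
Adding the binomial terms for j = 8 through 13 with p = 3/10 yields 45557031771/2500000000000.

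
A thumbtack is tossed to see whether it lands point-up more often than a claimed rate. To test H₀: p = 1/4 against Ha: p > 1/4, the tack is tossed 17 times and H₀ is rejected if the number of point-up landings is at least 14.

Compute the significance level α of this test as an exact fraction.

The Type I error probability is α = P(Y ≥ 14) computed under H₀, where Y ~ Binomial(17, 1/4).
Adding the binomial terms for j = 14 through 17 with p = 1/4 yields 4909/4294967296.

4909/4294967296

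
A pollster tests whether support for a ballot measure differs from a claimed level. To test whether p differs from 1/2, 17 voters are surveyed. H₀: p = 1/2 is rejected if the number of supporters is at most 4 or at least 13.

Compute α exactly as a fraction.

1607/32768

Under H₀, Y ~ Binomial(17, 1/2); α is the probability of landing in either tail, P(Y ≤ 4) + P(Y ≥ 13).
The two tails are symmetric, so α = 2·(1 + 17 + 136 + 680 + 2380)/2^17 = 6428/131072 = 1607/32768.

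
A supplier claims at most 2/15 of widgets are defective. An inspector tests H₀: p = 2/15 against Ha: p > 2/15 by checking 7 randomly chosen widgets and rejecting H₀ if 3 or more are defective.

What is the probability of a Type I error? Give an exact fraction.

623128/11390625

Under H₀, K ~ Binomial(7, 2/15); the Type I error rate is P(K ≥ 3).
α = 1 − P(K ≤ 2) = 1 − 10767497/11390625 = 623128/11390625.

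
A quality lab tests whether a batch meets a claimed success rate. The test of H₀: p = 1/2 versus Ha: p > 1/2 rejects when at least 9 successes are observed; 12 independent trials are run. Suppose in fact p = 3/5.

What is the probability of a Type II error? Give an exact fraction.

A Type II error is failing to reject when Ha holds: with p = 3/5, β = P(X ≤ 8).
Adding the binomial probabilities P(X=0)+…+P(X=8) at p = 3/5 gives 37825328/48828125.

37825328/48828125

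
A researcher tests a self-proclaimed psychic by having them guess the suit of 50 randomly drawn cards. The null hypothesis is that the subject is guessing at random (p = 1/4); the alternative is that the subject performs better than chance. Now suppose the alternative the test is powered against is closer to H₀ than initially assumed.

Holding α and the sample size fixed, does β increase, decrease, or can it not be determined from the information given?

A smaller true effect puts the Ha sampling distribution closer to H₀, so more of it falls in the non-rejection region.

It increases.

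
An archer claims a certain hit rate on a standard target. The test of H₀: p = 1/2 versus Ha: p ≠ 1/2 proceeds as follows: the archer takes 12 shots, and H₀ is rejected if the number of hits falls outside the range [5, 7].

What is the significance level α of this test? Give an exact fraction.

Under H₀, Y ~ Binomial(12, 1/2); α is the probability of landing in either tail, P(Y ≤ 4) + P(Y ≥ 8).
The two tails are symmetric, so α = 2·(1 + 12 + 66 + 220 + 495)/2^12 = 1588/4096 = 397/1024.

397/1024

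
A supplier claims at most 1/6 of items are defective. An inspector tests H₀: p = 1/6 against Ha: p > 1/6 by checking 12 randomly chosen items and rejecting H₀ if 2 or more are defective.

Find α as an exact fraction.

1346704211/2176782336

Under H₀, Y ~ Binomial(12, 1/6); the Type I error rate is P(Y ≥ 2).
α = 1 − P(Y ≤ 1) = 1 − 830078125/2176782336 = 1346704211/2176782336.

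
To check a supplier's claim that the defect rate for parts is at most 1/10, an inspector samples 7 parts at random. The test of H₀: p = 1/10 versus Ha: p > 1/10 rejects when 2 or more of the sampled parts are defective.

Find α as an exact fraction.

α = P(reject H₀ | H₀ true) = P(Y ≥ 2 | p = 1/10), Y ~ Binomial(7, 1/10).
Computing the lower-tail complement: 1 − 531441/625000 = 93559/625000.

93559/625000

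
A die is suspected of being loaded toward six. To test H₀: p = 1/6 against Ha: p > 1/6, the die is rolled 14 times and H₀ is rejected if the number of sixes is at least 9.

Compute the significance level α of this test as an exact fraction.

α = P(reject H₀ | H₀ true) = P(X ≥ 9 | p = 1/6), with X ~ Binomial(14, 1/6).
Adding the binomial terms for j = 9 through 14 with p = 1/6 yields 769969/8707129344.

769969/8707129344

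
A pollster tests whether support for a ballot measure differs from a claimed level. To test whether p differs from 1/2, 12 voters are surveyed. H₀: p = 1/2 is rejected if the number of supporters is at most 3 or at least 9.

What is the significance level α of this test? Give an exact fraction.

α = P(K ≤ 3 or K ≥ 9 | p = 1/2), K ~ Binomial(12, 1/2).
The two tails are symmetric, so α = 2·(1 + 12 + 66 + 220)/2^12 = 598/4096 = 299/2048.

299/2048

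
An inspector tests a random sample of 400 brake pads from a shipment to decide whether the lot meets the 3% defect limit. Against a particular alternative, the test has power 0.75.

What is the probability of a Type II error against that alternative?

0.25

Power = 1 − β, so β = 1 − 0.75 = 0.25.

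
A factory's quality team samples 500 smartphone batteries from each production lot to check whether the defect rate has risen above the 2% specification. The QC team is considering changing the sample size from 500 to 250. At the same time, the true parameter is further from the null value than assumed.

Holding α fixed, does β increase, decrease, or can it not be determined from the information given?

Cannot be determined from the information given.

The first change alone would make β increase; the second alone would make β decrease. Which effect dominates depends on the magnitudes, which are not given.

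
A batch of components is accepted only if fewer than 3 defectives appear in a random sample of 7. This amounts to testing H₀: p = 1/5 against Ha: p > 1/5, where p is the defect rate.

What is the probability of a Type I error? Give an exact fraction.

Under H₀, Y ~ Binomial(7, 1/5); the Type I error rate is P(Y ≥ 3).
α = 1 − P(Y ≤ 2) = 1 − 13312/15625 = 2313/15625.

2313/15625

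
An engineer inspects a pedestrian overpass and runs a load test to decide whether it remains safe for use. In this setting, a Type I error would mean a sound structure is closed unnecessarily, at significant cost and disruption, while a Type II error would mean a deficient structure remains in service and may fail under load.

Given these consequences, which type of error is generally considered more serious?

The Type II consequence (a deficient structure remains in service and may fail under load) is more severe than the Type I consequence (a sound structure is closed unnecessarily, at significant cost and disruption).

Type II error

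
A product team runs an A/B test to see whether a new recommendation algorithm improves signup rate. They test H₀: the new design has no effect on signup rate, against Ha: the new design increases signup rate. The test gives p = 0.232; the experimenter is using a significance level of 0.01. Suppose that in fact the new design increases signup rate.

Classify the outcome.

Since p = 0.232 ≥ α = 0.01, H₀ is not rejected.
H₀ is false (actually the new design increases signup rate).
Failing to reject a false H₀ is a Type II error.

Type II error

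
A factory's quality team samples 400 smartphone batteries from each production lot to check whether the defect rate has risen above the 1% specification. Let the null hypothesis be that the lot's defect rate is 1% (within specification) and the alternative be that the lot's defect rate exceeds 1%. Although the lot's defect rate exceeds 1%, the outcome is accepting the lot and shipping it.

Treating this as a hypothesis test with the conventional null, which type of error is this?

'Accepting the lot and shipping it' corresponds to failing to reject H₀.
H₀ was not rejected but H₀ is false — a Type II error (false negative).

Type II error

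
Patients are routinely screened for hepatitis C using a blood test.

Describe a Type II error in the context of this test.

A Type II error would mean concluding that the patient does not have hepatitis C (or at least failing to establish that the patient has hepatitis C) when in fact the patient has hepatitis C.

With the conventional null hypothesis that the patient does not have hepatitis C:
A Type II error is failing to reject H₀ when H₀ is false.
Here that means clearing the patient as negative when actually the patient has hepatitis C.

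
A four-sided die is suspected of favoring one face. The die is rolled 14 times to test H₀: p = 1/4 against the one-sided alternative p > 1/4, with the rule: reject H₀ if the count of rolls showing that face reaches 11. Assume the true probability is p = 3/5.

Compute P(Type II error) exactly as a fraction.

5344795024/6103515625

A Type II error is failing to reject when Ha holds: with p = 3/5, β = P(Y ≤ 10).
Summing C(14,j)·(3/5)^j·(2/5)^{14-j} for j = 0..10 gives 5344795024/6103515625.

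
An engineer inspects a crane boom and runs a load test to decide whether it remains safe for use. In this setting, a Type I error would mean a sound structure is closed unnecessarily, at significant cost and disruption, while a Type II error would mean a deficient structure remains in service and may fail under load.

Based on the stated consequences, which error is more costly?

The Type II consequence (a deficient structure remains in service and may fail under load) is more severe than the Type I consequence (a sound structure is closed unnecessarily, at significant cost and disruption).

Type II error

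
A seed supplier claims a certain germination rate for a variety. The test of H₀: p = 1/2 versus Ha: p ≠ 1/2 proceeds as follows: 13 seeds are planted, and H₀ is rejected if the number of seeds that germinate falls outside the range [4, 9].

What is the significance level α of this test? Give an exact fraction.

α = P(Y ≤ 3 or Y ≥ 10 | p = 1/2), Y ~ Binomial(13, 1/2).
Each tail has probability (1 + 13 + 78 + 286)/8192; doubling gives α = 756/8192 = 189/2048.

189/2048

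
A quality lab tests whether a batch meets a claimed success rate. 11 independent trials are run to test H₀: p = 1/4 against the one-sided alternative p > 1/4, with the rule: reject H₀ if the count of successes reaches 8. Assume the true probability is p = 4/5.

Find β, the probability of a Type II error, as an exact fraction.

β = P(fail to reject H₀ | Ha true) = P(K ≤ 7 | p = 4/5), K ~ Binomial(11, 4/5).
Adding the binomial probabilities P(K=0)+…+P(K=7) at p = 4/5 gives 12589/78125.

12589/78125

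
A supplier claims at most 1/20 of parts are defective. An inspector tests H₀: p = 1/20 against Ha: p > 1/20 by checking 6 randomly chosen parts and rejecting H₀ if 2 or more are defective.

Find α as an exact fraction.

α = P(reject H₀ | H₀ true) = P(S ≥ 2 | p = 1/20), S ~ Binomial(6, 1/20).
Via the complement, α = 1 − Σ_{j=0}^{1} C(6,j)(1/20)^j(19/20)^{6-j} = 83901/2560000.

83901/2560000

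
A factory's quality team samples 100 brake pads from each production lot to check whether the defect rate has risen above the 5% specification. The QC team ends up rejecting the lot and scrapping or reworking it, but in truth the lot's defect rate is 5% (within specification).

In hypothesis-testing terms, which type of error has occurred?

The null hypothesis here is that the lot's defect rate is 5% (within specification).
'Rejecting the lot and scrapping or reworking it' corresponds to rejecting H₀.
H₀ was rejected but H₀ is true — a Type I error (false positive).

Type I error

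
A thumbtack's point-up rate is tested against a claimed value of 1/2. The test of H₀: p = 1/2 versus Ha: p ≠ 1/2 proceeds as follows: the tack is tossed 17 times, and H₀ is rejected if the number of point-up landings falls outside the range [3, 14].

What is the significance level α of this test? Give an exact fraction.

77/32768

Under H₀, Y ~ Binomial(17, 1/2); α is the probability of landing in either tail, P(Y ≤ 2) + P(Y ≥ 15).
By symmetry, α = 2·P(Y ≤ 2) = 2·(1 + 17 + 136)/131072 = 308/131072 = 77/32768.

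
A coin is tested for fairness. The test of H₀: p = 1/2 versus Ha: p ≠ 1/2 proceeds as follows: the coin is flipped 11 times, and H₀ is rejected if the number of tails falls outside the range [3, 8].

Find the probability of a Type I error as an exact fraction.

67/1024

The significance level is the null-hypothesis probability of the rejection region {≤2} ∪ {≥9}.
Each tail has probability (1 + 11 + 55)/2048; doubling gives α = 134/2048 = 67/1024.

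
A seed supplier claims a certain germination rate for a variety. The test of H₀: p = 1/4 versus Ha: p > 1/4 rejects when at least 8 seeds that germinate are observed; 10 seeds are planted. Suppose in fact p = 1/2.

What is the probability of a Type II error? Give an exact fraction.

A Type II error is failing to reject when Ha holds: with p = 1/2, β = P(X ≤ 7).
Summing C(10,j)·(1/2)^j·(1/2)^{10-j} for j = 0..7 gives 121/128.

121/128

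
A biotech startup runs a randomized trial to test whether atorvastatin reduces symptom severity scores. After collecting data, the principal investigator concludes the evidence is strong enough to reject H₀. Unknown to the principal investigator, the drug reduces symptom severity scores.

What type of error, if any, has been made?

No error (correct decision).

The conventional null hypothesis here is that the drug has no effect on symptom severity scores.
The test rejected a false H₀ — the decision matches the true state.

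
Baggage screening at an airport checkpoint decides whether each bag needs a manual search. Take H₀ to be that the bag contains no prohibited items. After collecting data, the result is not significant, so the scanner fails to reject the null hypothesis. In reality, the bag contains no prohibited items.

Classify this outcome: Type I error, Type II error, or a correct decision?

No error — this is a correct decision.

The test retained a true H₀ — the decision matches the true state.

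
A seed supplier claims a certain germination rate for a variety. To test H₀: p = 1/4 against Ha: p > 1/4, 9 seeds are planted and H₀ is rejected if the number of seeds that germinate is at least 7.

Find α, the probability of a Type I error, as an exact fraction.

11/8192

The Type I error probability is α = P(K ≥ 7) computed under H₀, where K ~ Binomial(9, 1/4).
Adding the binomial terms for j = 7 through 9 with p = 1/4 yields 11/8192.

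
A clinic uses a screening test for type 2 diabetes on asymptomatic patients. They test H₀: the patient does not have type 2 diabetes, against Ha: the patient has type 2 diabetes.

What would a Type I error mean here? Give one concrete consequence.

A Type I error would mean concluding that the patient has type 2 diabetes when in fact the patient does not have type 2 diabetes. Consequence: a healthy patient undergoes unnecessary, possibly invasive follow-up procedures.

A Type I error is rejecting H₀ when H₀ is true.
Here that means flagging the patient as positive and ordering follow-up testing when actually the patient does not have type 2 diabetes.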